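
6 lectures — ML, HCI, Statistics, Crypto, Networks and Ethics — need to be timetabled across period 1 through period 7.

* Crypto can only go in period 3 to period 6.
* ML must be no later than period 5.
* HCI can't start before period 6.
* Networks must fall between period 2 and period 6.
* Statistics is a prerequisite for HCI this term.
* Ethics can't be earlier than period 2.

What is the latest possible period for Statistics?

period 6

Downstream work caps Statistics at period 6.
Statistics at period 6 is achievable: ML -> period 1; HCI -> period 7; Ethics -> period 2; Crypto -> period 3; Statistics -> period 6; Networks -> period 2.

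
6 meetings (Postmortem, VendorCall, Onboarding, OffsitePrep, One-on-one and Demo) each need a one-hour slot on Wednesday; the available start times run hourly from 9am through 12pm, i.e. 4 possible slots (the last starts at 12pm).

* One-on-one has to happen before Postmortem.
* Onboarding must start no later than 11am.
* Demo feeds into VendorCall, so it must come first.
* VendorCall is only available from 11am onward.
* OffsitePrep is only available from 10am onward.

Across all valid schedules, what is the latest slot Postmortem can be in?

Precedence pushes Postmortem to at least 10am.
Postmortem at 12pm is achievable: OffsitePrep -> 10am, Demo -> 9am, Onboarding -> 9am, VendorCall -> 11am, Postmortem -> 12pm, One-on-one -> 9am.

12pm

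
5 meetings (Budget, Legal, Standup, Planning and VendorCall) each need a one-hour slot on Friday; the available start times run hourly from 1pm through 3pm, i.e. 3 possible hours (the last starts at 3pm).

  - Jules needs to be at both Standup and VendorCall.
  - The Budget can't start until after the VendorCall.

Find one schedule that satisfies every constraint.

VendorCall in 1pm, Planning in 1pm, Standup in 2pm, Budget in 2pm, Legal in 1pm

Checking: VendorCall(1pm) before Budget(2pm); Standup(2pm) != VendorCall(1pm).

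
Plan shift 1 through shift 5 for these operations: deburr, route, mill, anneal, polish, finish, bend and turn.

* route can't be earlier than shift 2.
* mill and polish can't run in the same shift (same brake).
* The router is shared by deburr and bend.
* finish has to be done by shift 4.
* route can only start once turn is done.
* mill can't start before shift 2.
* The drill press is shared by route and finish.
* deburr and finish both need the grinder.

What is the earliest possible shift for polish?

shift 1

polish at shift 1 is achievable: route in shift 2, deburr in shift 2, polish in shift 1, turn in shift 1, mill in shift 2, anneal in shift 1, bend in shift 1, finish in shift 1.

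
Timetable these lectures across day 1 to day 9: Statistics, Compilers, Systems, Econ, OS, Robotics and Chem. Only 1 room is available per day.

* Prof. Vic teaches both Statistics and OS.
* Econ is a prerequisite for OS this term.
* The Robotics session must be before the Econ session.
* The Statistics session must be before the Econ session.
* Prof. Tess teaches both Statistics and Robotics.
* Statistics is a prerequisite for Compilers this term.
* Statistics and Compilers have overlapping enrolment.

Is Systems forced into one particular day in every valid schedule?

Systems can be day 1 (e.g. Statistics in day 2; Systems in day 1; Econ in day 4; Compilers in day 5; OS in day 6; Robotics in day 3; Chem in day 7) or day 2 (e.g. OS in day 6, Statistics in day 1, Compilers in day 5, Robotics in day 3, Chem in day 7, Econ in day 4, Systems in day 2).

No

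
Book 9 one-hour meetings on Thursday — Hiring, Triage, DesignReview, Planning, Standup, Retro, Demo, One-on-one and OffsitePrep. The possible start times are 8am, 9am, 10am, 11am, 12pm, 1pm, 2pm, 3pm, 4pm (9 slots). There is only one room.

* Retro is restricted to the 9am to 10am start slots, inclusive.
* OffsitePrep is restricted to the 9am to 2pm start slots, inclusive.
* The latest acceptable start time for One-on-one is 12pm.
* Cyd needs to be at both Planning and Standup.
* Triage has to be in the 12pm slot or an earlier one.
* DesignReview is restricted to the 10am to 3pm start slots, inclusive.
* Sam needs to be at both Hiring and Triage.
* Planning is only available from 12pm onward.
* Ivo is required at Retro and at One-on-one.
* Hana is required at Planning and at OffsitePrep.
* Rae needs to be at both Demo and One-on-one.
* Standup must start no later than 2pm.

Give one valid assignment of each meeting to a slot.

Planning -> 12pm, Demo -> 4pm, Standup -> 2pm, Triage -> 8am, Retro -> 9am, Hiring -> 3pm, OffsitePrep -> 1pm, DesignReview -> 11am, One-on-one -> 10am

Checking: Hiring(3pm) != Triage(8am); Retro(9am) != One-on-one(10am); Demo(4pm) != One-on-one(10am); Planning(12pm) != OffsitePrep(1pm); Planning(12pm) != Standup(2pm); Triage=8am in [8am,12pm]; Planning=12pm in [12pm,4pm]; Retro=9am in [9am,10am]; DesignReview=11am in [10am,3pm]; OffsitePrep=1pm in [9am,2pm]; One-on-one=10am in [8am,12pm]; Standup=2pm in [8am,2pm]; max 1 per slot (cap 1).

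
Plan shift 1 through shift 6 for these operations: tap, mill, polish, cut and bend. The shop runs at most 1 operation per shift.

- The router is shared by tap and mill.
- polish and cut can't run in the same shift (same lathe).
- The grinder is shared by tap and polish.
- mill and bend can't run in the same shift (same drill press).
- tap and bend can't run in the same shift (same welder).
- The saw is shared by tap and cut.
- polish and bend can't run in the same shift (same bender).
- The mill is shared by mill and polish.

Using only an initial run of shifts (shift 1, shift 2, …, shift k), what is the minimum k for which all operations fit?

With at most 1 per shift and 5 operations, at least 5 shifts are needed.
5 works (last occupied shift: shift 5): for example tap in shift 1; mill in shift 2; bend in shift 5; cut in shift 4; polish in shift 3.

5 shifts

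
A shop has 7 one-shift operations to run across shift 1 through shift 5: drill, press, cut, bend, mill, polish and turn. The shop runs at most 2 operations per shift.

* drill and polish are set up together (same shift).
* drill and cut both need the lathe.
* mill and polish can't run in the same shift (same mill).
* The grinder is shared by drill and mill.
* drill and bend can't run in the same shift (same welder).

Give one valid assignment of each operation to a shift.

turn in shift 4; bend in shift 3; press in shift 2; mill in shift 3; polish in shift 1; cut in shift 2; drill in shift 1

Checking: mill(shift 3) != polish(shift 1); drill(shift 1) != cut(shift 2); drill(shift 1) != mill(shift 3); drill(shift 1) != bend(shift 3); drill = polish = shift 1; max 2 per shift (cap 2).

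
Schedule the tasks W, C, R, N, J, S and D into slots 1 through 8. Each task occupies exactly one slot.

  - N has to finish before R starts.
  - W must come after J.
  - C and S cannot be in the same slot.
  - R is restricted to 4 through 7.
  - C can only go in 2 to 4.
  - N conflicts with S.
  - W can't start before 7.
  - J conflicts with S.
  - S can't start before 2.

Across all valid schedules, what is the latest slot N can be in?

6

Downstream work caps N at 6.
N at 6 is achievable: R=7, N=6, C=2, W=7, D=1, J=1, S=3.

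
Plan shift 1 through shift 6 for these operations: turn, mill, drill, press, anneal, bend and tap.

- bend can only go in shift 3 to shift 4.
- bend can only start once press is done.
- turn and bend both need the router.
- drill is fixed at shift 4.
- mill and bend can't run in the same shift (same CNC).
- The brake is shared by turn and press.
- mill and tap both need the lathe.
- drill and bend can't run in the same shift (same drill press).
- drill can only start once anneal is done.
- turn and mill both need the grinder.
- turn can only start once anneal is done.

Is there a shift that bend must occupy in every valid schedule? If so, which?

shift 3

bend's window is shift 3–shift 4.
drill is fixed at shift 4, and bend can't share a shift with drill.
So bend must be shift 3.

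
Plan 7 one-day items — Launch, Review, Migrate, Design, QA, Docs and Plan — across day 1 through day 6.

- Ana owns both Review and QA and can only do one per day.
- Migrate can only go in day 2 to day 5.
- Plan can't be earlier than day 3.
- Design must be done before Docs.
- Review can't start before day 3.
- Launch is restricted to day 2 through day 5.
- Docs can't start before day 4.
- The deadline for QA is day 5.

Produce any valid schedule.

Review in day 3, Design in day 1, Migrate in day 2, Docs in day 4, Launch in day 2, QA in day 1, Plan in day 3

Checking: Design(day 1) before Docs(day 4); Review(day 3) != QA(day 1); Migrate=day 2 in [day 2,day 5]; Plan=day 3 in [day 3,day 6]; Launch=day 2 in [day 2,day 5]; Review=day 3 in [day 3,day 6]; QA=day 1 in [day 1,day 5]; Docs=day 4 in [day 4,day 6].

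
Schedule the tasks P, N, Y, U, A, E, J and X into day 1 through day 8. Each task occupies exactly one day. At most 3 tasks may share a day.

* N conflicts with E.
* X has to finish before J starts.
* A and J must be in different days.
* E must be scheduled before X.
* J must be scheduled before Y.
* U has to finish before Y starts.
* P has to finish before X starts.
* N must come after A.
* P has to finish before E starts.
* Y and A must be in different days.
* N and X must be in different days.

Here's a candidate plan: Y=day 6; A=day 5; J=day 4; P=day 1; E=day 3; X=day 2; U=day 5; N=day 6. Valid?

X has to finish before J starts — holds.
U has to finish before Y starts — holds.
N must come after A — holds.
J must be scheduled before Y — holds.
Y and A must be in different days — holds.
N conflicts with E — holds.
E must be scheduled before X — violated.
P has to finish before E starts — holds.
At most 3 tasks may share a day — holds.
N and X must be in different days — holds.
P has to finish before X starts — holds.
A and J must be in different days — holds.

Invalid. E must be scheduled before X.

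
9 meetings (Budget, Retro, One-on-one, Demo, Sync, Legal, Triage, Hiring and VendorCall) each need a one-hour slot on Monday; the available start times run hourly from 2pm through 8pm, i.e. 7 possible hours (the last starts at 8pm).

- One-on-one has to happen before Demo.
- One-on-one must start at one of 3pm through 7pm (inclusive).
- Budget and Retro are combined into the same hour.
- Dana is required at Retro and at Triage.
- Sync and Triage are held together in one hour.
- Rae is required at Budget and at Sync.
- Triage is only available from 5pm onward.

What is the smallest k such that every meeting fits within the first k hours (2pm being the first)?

The precedence chain requires at least 2 distinct hours.
Triage can't be placed before 5pm — that is hour 4 counting from 2pm — so the schedule must run through at least 4 hours.
4 works (last occupied hour: 5pm): for example VendorCall in 2pm, Legal in 2pm, Retro in 2pm, Budget in 2pm, Sync in 5pm, Hiring in 2pm, One-on-one in 3pm, Triage in 5pm, Demo in 4pm.

4 hours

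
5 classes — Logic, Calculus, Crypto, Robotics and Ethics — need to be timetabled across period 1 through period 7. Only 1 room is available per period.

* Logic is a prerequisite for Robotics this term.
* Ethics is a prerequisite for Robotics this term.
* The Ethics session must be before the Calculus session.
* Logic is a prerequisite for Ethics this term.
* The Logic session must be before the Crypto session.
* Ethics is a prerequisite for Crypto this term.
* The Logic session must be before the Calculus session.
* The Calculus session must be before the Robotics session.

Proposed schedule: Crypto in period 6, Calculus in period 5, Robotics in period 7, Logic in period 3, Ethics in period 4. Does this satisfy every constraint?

Ethics is a prerequisite for Crypto this term — holds.
Only 1 room is available per period — holds.
Logic is a prerequisite for Ethics this term — holds.
The Calculus session must be before the Robotics session — holds.
Logic is a prerequisite for Robotics this term — holds.
The Logic session must be before the Crypto session — holds.
The Ethics session must be before the Calculus session — holds.
The Logic session must be before the Calculus session — holds.
Ethics is a prerequisite for Robotics this term — holds.

Valid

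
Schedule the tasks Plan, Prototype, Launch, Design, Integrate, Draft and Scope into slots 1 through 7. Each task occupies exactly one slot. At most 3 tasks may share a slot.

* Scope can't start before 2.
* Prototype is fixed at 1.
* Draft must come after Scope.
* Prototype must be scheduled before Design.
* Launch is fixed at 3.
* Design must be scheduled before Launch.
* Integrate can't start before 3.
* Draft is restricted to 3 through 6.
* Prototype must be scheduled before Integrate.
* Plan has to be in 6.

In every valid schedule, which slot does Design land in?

Prototype is fixed at 1 and must come before Design, so Design is at least 2.
Launch is fixed at 3 and must come after Design, so Design is at most 2.
So Design must be 2.

2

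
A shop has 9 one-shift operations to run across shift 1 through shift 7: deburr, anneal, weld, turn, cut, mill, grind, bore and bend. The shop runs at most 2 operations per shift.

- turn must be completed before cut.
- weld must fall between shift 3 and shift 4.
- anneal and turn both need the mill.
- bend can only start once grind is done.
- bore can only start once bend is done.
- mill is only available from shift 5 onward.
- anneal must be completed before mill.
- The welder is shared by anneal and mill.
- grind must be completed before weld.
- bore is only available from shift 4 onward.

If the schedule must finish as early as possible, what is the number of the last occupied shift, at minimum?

The precedence chain requires at least 3 distinct shifts.
With at most 2 per shift and 9 operations, at least 5 shifts are needed.
mill can't be placed before shift 5, so the schedule must run through at least shift 5.
5 works (last occupied shift: shift 5): for example bore in shift 4, mill in shift 5, cut in shift 3, anneal in shift 1, deburr in shift 4, turn in shift 2, grind in shift 1, bend in shift 2, weld in shift 3.

shift 5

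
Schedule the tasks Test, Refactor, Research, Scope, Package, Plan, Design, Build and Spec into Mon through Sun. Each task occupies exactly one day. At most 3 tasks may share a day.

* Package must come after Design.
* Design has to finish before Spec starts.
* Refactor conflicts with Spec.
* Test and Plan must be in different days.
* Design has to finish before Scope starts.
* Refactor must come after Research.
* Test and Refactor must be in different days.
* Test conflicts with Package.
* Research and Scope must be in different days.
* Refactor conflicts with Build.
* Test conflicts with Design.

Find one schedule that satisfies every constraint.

Test in Wed; Plan in Mon; Research in Mon; Design in Mon; Refactor in Tue; Spec in Wed; Scope in Tue; Package in Tue; Build in Wed

Checking: Design(Mon) before Spec(Wed); Research(Mon) before Refactor(Tue); Design(Mon) before Scope(Tue); Design(Mon) before Package(Tue); Test(Wed) != Package(Tue); Test(Wed) != Refactor(Tue); Refactor(Tue) != Spec(Wed); Test(Wed) != Design(Mon); Research(Mon) != Scope(Tue); Refactor(Tue) != Build(Wed); Test(Wed) != Plan(Mon); max 3 per day (cap 3).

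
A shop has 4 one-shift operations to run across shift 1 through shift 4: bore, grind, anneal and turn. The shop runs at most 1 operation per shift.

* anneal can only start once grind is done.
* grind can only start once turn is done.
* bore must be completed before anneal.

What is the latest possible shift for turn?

shift 2

Downstream work caps turn at shift 2.
turn at shift 2 is achievable: bore in shift 1; anneal in shift 4; grind in shift 3; turn in shift 2.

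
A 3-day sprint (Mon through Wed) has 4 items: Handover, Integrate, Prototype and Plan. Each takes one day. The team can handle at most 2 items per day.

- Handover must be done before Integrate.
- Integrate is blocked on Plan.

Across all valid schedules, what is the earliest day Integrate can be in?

Precedence pushes Integrate to at least Tue.
Integrate at Tue is achievable: Plan=Mon, Integrate=Tue, Prototype=Tue, Handover=Mon.

Tue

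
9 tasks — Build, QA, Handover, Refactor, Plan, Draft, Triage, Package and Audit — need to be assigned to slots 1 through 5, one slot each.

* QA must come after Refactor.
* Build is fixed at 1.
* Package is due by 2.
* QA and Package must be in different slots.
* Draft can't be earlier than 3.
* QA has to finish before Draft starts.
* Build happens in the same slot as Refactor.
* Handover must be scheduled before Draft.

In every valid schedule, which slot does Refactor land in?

1

Refactor must be in the same slot as Build, which can't be after 1, so Refactor is at most 1.
So Refactor is pinned to 1.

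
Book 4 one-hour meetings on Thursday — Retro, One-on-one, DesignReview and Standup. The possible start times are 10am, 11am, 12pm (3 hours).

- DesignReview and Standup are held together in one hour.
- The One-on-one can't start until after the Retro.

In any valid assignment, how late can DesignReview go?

12pm

DesignReview at 12pm is achievable: Retro in 10am; One-on-one in 11am; DesignReview in 12pm; Standup in 12pm.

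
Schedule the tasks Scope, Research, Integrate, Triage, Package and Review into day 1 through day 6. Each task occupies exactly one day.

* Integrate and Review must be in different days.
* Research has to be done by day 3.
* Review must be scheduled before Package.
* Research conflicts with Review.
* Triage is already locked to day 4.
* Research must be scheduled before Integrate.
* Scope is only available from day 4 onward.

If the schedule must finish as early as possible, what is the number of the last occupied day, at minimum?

The precedence chain requires at least 2 distinct days.
Scope can't be placed before day 4, so the schedule must run through at least day 4.
4 works (last occupied day: day 4): for example Review in day 3; Triage in day 4; Integrate in day 2; Research in day 1; Scope in day 4; Package in day 4.

day 4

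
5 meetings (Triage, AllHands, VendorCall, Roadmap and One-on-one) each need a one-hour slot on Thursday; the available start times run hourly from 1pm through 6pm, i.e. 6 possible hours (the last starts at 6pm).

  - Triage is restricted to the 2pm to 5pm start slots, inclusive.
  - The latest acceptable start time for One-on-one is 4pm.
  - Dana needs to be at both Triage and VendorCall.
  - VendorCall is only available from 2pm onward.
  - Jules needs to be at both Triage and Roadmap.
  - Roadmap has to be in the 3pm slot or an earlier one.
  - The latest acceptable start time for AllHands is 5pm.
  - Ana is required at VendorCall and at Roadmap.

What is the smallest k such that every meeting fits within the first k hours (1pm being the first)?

3 hours

Triage can't be placed before 2pm — that is hour 2 counting from 1pm — so the schedule must run through at least 2 hours.
Could 2 hours be enough, i.e. nothing placed later than 2pm? No: Triage's window within 2 hours is {2pm}; VendorCall's window within 2 hours is {2pm}; VendorCall can't share with Triage (2pm) → nothing is left.
So 2 hours is not enough.
3 works (last occupied hour: 3pm): for example Roadmap -> 1pm; VendorCall -> 3pm; One-on-one -> 1pm; AllHands -> 1pm; Triage -> 2pm.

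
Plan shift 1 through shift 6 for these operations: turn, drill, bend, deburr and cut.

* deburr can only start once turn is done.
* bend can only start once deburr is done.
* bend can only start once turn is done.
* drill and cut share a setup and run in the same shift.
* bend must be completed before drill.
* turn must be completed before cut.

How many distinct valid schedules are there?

15

Splitting on turn: it can be shift 1 (10), shift 2 (4), shift 3 (1). Listing each branch's schedules as (drill, bend, deburr, cut) by shift number:
turn=shift 1: (4,3,2,4) (5,3,2,5) (5,4,2,5) (5,4,3,5) (6,3,2,6) (6,4,2,6) (6,4,3,6) (6,5,2,6) (6,5,3,6) (6,5,4,6) — 10.
turn=shift 2: (5,4,3,5) (6,4,3,6) (6,5,3,6) (6,5,4,6) — 4.
turn=shift 3: (6,5,4,6) — 1.
Summing: 10 + 4 + 1 = 15.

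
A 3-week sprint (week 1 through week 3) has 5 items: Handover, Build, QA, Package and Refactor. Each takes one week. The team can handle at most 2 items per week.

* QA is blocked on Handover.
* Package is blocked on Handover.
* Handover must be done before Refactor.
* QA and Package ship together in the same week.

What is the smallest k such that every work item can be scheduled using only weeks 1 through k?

The precedence chain requires at least 2 distinct weeks.
With at most 2 per week and 5 work items, at least 3 weeks are needed.
3 works (last occupied week: week 3): for example Handover in week 1; Build in week 1; Refactor in week 3; QA in week 2; Package in week 2.

3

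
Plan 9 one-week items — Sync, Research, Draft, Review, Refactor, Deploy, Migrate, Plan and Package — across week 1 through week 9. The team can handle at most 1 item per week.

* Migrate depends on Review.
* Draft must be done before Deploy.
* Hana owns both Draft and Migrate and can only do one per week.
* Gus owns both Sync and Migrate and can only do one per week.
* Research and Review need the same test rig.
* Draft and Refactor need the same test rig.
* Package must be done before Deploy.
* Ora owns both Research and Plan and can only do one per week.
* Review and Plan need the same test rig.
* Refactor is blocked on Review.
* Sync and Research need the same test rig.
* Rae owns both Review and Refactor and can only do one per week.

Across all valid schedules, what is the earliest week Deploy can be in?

Precedence pushes Deploy to at least week 2.
Deploy at week 3 is achievable: Plan=week 9, Research=week 8, Package=week 2, Draft=week 1, Sync=week 7, Review=week 4, Refactor=week 5, Deploy=week 3, Migrate=week 6.
Nothing earlier works — the conflict and capacity constraints rule out every week before week 3.

week 3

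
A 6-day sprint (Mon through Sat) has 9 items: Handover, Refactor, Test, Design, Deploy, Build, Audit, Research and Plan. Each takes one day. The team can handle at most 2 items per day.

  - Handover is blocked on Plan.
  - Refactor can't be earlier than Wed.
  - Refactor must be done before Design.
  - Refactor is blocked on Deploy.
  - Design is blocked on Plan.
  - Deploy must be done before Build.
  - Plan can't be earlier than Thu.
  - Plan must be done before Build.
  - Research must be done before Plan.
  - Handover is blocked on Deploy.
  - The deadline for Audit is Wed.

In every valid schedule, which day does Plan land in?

Plan is available from Thu; downstream work caps Plan at Fri.
So Plan is pinned to Thu.

Thu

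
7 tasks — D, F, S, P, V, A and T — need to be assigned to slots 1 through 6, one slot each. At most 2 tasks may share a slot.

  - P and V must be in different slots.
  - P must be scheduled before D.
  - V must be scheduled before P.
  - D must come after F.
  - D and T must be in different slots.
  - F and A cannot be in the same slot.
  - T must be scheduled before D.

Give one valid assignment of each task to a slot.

P=2; D=3; S=3; V=1; A=4; F=1; T=2

Checking: F(1) before D(3); T(2) before D(3); P(2) before D(3); V(1) before P(2); F(1) != A(4); P(2) != V(1); D(3) != T(2); max 2 per slot (cap 2).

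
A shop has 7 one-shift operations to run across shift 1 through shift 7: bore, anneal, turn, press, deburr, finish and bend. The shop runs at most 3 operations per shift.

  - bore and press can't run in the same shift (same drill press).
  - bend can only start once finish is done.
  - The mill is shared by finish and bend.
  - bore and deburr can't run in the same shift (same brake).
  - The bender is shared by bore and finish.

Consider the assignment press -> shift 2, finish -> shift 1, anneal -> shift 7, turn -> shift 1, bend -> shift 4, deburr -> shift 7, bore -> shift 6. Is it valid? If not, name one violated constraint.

Yes

The shop runs at most 3 operations per shift — holds.
bend can only start once finish is done — holds.
bore and press can't run in the same shift (same drill press) — holds.
bore and deburr can't run in the same shift (same brake) — holds.
The mill is shared by finish and bend — holds.
The bender is shared by bore and finish — holds.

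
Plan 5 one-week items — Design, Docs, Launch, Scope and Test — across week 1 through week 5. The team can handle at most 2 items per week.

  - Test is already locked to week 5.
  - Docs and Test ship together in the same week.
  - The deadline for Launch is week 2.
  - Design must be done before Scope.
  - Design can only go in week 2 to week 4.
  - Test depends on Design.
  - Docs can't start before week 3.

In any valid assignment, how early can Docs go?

Docs is available from week 3; Docs must be in the same week as Test, which can't be before week 5, so Docs is at least week 5.
Docs at week 5 is achievable: Design=week 2; Launch=week 1; Test=week 5; Docs=week 5; Scope=week 3.

week 5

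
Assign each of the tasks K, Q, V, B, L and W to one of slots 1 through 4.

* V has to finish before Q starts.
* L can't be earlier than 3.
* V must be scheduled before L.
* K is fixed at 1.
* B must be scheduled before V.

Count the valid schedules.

Splitting on Q: it can be 3 (8), 4 (16). Listing each branch's schedules as (K, V, B, L, W):
Q=3: (1,2,1,3,1) (1,2,1,3,2) (1,2,1,3,3) (1,2,1,3,4) (1,2,1,4,1) (1,2,1,4,2) (1,2,1,4,3) (1,2,1,4,4) — 8.
Q=4: (1,2,1,3,1) (1,2,1,3,2) (1,2,1,3,3) (1,2,1,3,4) (1,2,1,4,1) (1,2,1,4,2) (1,2,1,4,3) (1,2,1,4,4) (1,3,1,4,1) (1,3,1,4,2) (1,3,1,4,3) (1,3,1,4,4) (1,3,2,4,1) (1,3,2,4,2) (1,3,2,4,3) (1,3,2,4,4) — 16.
Summing: 8 + 16 = 24.

24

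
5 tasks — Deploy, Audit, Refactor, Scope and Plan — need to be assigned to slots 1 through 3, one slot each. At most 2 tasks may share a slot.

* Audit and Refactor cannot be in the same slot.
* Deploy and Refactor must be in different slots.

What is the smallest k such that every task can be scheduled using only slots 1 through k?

3 slots

With at most 2 per slot and 5 tasks, at least 3 slots are needed.
3 works (last occupied slot: 3): for example Plan=3, Refactor=2, Audit=1, Scope=2, Deploy=1.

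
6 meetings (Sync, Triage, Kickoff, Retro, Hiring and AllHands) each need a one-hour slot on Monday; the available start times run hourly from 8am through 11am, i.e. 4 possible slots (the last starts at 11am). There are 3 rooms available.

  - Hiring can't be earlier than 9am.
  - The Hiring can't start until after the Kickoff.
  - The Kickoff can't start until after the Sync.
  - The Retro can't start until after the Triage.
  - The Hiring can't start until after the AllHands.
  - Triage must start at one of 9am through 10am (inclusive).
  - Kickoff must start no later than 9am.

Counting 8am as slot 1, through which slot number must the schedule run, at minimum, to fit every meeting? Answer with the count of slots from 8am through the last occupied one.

The precedence chain requires at least 3 distinct slots.
With at most 3 per slot and 6 meetings, at least 2 slots are needed.
3 works (last occupied slot: 10am): for example Kickoff=9am, Triage=9am, Retro=10am, Hiring=10am, Sync=8am, AllHands=8am.

3 slots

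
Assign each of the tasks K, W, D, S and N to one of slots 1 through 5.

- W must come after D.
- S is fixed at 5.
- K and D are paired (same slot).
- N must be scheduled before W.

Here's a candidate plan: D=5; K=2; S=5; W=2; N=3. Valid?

No. W must come after D is not satisfied.

N must be scheduled before W — violated.
S is fixed at 5 — holds.
W must come after D — violated.
K and D are paired (same slot) — violated.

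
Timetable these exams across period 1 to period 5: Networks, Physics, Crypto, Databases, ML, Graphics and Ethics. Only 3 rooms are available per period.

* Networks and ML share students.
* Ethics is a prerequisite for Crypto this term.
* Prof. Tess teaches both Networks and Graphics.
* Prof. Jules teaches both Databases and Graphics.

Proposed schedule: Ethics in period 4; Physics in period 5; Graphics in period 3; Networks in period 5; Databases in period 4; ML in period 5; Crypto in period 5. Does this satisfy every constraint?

Networks and ML share students — violated.
Prof. Jules teaches both Databases and Graphics — holds.
Ethics is a prerequisite for Crypto this term — holds.
Prof. Tess teaches both Networks and Graphics — holds.
Only 3 rooms are available per period — violated.

No. Networks and ML share students is not satisfied.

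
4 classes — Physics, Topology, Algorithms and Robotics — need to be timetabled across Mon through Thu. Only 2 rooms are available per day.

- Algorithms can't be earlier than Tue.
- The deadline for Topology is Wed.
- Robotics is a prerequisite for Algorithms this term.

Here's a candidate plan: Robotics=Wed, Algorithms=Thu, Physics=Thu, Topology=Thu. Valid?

Algorithms can't be earlier than Tue — holds.
Robotics is a prerequisite for Algorithms this term — holds.
Only 2 rooms are available per day — violated.
The deadline for Topology is Wed — violated.

No — it violates: Only 2 rooms are available per day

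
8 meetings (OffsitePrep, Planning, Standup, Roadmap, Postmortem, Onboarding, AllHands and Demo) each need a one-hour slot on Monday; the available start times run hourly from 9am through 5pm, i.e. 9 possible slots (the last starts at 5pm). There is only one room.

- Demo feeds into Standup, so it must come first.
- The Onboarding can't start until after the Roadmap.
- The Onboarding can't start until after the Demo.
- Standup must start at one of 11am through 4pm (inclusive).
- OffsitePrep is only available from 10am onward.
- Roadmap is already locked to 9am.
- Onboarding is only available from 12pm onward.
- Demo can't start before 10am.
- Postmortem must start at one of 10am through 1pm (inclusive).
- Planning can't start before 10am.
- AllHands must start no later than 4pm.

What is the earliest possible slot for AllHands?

10am

AllHands's own window allows nothing later than 4pm.
AllHands at 10am is achievable: AllHands in 10am; Onboarding in 1pm; Demo in 12pm; Roadmap in 9am; OffsitePrep in 3pm; Postmortem in 11am; Planning in 4pm; Standup in 2pm.
Nothing earlier works — the capacity limit rule out every slot before 10am.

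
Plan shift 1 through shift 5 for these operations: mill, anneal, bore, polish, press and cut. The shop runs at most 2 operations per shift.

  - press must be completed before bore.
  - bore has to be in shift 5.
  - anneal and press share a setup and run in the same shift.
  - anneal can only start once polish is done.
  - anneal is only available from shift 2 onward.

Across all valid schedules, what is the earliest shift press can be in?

Press must be in the same shift as anneal, which can't be before shift 2, so press is at least shift 2; downstream work caps press at shift 4.
press at shift 2 is achievable: anneal in shift 2; bore in shift 5; polish in shift 1; press in shift 2; cut in shift 3; mill in shift 1.

shift 2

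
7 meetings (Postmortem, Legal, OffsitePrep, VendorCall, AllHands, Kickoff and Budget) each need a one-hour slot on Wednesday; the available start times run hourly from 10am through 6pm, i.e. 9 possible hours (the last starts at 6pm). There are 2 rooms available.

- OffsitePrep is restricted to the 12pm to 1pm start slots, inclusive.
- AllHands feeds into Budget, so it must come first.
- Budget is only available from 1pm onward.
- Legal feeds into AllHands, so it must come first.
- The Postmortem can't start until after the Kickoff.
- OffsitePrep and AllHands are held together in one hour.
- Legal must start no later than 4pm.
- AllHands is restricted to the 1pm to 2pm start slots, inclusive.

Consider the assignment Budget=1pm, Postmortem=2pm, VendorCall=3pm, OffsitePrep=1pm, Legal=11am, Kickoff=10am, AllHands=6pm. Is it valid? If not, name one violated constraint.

The Postmortem can't start until after the Kickoff — holds.
Legal must start no later than 4pm — holds.
AllHands feeds into Budget, so it must come first — violated.
There are 2 rooms available — holds.
OffsitePrep and AllHands are held together in one hour — violated.
Budget is only available from 1pm onward — holds.
OffsitePrep is restricted to the 12pm to 1pm start slots, inclusive — holds.
AllHands is restricted to the 1pm to 2pm start slots, inclusive — violated.
Legal feeds into AllHands, so it must come first — holds.

Invalid. AllHands feeds into Budget, so it must come first.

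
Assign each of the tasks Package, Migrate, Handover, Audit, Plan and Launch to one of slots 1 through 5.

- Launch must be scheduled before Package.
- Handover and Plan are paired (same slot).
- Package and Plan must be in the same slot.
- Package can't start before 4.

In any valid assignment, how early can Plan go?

Plan must be in the same slot as Package, which can't be before 4, so Plan is at least 4.
Plan at 4 is achievable: Package in 4, Migrate in 1, Handover in 4, Launch in 1, Plan in 4, Audit in 1.

4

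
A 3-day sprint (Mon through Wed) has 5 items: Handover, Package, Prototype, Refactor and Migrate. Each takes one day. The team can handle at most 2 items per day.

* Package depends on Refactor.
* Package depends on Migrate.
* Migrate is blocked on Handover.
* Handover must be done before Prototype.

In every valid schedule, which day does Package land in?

Wed

Precedence pushes Package to at least Wed.
So Package is pinned to Wed.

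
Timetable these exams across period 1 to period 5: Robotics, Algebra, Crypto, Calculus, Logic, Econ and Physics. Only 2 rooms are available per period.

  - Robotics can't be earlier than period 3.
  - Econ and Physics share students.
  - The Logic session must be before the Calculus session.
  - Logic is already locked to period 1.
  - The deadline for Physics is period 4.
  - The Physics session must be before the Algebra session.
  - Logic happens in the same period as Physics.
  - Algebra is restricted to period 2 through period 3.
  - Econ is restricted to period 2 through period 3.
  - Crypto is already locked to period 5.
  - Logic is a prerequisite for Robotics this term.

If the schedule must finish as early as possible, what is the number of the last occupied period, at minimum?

period 5

The precedence chain requires at least 2 distinct periods.
With at most 2 per period and 7 exams, at least 4 periods are needed.
Crypto can't be placed before period 5, so the schedule must run through at least period 5.
5 works (last occupied period: period 5): for example Crypto in period 5; Calculus in period 3; Physics in period 1; Logic in period 1; Econ in period 2; Robotics in period 3; Algebra in period 2.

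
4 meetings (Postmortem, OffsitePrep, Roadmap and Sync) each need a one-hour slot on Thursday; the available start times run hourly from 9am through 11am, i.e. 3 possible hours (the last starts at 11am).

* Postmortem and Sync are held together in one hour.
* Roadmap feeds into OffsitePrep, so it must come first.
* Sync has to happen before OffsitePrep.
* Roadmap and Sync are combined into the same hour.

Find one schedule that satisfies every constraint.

Sync=9am, OffsitePrep=10am, Postmortem=9am, Roadmap=9am

Checking: Sync(9am) before OffsitePrep(10am); Roadmap(9am) before OffsitePrep(10am); Postmortem = Sync = 9am; Roadmap = Sync = 9am.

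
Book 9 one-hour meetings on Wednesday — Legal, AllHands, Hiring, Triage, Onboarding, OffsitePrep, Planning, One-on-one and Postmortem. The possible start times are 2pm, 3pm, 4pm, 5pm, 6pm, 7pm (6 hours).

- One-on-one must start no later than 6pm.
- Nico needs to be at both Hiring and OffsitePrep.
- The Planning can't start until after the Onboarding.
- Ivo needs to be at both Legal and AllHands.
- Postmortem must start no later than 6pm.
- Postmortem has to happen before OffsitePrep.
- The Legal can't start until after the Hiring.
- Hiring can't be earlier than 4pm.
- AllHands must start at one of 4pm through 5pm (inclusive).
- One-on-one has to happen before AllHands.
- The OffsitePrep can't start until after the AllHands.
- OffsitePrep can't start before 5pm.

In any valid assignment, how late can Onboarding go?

6pm

Downstream work caps Onboarding at 6pm.
Onboarding at 6pm is achievable: Postmortem -> 2pm; Planning -> 7pm; One-on-one -> 2pm; OffsitePrep -> 5pm; Hiring -> 4pm; AllHands -> 4pm; Onboarding -> 6pm; Triage -> 2pm; Legal -> 5pm.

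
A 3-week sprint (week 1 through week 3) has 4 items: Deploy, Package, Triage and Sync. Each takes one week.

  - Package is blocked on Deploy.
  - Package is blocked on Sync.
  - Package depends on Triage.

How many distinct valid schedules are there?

Splitting on Deploy: it can be week 1 (5), week 2 (4). Listing each branch's schedules as (Package, Triage, Sync) by week number:
Deploy=week 1: (2,1,1) (3,1,1) (3,1,2) (3,2,1) (3,2,2) — 5.
Deploy=week 2: (3,1,1) (3,1,2) (3,2,1) (3,2,2) — 4.
Summing: 5 + 4 = 9.

9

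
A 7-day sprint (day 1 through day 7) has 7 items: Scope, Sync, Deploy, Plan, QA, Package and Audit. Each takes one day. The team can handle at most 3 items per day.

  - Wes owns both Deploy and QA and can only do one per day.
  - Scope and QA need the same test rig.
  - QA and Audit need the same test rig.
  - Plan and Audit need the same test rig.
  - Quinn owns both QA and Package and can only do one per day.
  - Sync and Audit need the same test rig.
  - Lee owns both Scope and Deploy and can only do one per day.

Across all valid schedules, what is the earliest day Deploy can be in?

Deploy at day 1 is achievable: Scope -> day 2; Audit -> day 2; Plan -> day 1; Deploy -> day 1; Package -> day 2; Sync -> day 1; QA -> day 3.

day 1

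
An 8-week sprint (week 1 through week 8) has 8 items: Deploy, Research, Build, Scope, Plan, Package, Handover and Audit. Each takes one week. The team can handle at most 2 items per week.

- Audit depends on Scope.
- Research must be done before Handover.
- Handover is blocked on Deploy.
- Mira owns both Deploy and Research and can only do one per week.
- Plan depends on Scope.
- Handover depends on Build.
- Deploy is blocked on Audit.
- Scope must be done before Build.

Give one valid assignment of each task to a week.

Build -> week 2, Audit -> week 2, Deploy -> week 3, Research -> week 1, Handover -> week 4, Plan -> week 3, Package -> week 4, Scope -> week 1

Checking: Audit(week 2) before Deploy(week 3); Scope(week 1) before Build(week 2); Scope(week 1) before Audit(week 2); Deploy(week 3) before Handover(week 4); Research(week 1) before Handover(week 4); Scope(week 1) before Plan(week 3); Build(week 2) before Handover(week 4); Deploy(week 3) != Research(week 1); max 2 per week (cap 2).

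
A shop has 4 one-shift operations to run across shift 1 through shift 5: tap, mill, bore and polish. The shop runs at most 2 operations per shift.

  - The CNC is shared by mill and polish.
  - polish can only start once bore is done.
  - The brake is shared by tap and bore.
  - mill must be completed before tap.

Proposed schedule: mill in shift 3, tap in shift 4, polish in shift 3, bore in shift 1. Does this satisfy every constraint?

The brake is shared by tap and bore — holds.
mill must be completed before tap — holds.
polish can only start once bore is done — holds.
The shop runs at most 2 operations per shift — holds.
The CNC is shared by mill and polish — violated.

Invalid. The CNC is shared by mill and polish.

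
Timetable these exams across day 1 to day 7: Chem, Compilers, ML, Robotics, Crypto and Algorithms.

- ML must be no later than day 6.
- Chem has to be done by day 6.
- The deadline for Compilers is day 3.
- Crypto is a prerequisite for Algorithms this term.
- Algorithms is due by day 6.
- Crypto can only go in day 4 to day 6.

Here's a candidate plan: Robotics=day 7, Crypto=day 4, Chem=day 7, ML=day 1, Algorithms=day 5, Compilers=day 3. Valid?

The deadline for Compilers is day 3 — holds.
Crypto can only go in day 4 to day 6 — holds.
Chem has to be done by day 6 — violated.
Algorithms is due by day 6 — holds.
ML must be no later than day 6 — holds.
Crypto is a prerequisite for Algorithms this term — holds.

No — it violates: Chem has to be done by day 6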